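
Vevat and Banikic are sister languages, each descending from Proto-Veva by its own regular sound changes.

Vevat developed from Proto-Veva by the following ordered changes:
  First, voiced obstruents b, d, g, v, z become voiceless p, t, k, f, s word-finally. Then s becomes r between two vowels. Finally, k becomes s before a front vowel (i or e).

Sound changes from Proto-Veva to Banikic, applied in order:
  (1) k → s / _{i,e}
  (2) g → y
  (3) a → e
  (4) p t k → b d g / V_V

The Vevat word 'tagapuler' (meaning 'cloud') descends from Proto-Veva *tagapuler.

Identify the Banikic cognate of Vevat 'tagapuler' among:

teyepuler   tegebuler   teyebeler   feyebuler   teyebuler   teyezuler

teyebuler

Banikic: *tagapuler > tayapuler > teyepuler > teyebuler  (by unconditioned shift, vowel merger, intervocalic voicing)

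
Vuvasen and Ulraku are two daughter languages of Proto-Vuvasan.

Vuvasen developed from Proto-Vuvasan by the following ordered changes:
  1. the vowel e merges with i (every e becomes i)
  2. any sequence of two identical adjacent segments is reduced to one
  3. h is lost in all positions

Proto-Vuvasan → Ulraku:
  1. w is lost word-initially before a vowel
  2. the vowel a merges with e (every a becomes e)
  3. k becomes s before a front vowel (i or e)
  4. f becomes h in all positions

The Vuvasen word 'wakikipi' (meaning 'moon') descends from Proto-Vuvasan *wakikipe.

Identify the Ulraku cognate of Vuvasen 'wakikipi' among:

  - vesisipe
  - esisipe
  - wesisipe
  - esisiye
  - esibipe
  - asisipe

Ulraku: *wakikipe > akikipe > ekikipe > esisipe  (by glide loss, vowel merger, palatalisation)
Among the options, 'esisipe' alone shows every Ulraku change applied in order.

esisipe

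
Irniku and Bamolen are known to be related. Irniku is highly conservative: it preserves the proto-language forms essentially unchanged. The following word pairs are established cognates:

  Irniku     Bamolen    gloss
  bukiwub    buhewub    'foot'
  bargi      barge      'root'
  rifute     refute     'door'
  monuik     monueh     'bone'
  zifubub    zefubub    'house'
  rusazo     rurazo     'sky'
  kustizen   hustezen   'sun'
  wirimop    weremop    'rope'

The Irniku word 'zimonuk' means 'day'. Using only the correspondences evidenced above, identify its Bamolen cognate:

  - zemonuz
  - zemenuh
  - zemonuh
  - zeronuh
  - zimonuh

zemonuh

wirimop ~ weremop — Irniku i corresponds to Bamolen e after a consonant, before a nasal.
monuik ~ monueh — Irniku k corresponds to Bamolen h word-finally.
Applying these to Irniku 'zimonuk':
  zimonuk → zemonuk   (i→e after a consonant, before a nasal)
  zemonuk → zemonuh   (k→h word-finally)
So the Bamolen cognate is 'zemonuh'.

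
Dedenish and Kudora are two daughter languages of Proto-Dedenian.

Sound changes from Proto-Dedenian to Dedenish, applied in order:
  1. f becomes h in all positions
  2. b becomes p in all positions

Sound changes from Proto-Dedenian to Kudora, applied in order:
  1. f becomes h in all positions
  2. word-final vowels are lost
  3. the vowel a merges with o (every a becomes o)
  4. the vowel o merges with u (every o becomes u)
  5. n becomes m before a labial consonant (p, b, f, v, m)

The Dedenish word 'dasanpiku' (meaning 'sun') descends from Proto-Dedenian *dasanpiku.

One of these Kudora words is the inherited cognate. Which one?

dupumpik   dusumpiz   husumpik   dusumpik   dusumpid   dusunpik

dusumpik

Kudora: *dasanpiku
  dasanpiku (rule 1 does not apply)
  dasanpiku → dasanpik   [apocope]
  dasanpik → dosonpik   [vowel merger]
  dosonpik → dusunpik   [vowel merger]
  dusunpik → dusumpik   [nasal place assimilation]
  giving Kudora dusumpik.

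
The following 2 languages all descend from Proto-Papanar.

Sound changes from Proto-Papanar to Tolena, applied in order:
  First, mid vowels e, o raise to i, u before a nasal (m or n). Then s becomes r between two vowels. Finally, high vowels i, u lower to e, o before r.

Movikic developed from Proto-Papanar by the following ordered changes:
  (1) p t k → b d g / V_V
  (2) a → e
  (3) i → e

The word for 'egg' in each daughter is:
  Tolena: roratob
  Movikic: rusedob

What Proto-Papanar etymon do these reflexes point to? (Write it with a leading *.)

*rusatob

Position 3: Tolena has r, Movikic has s. Movikic preserves s here (none of its changes turn any other segment into s), so the proto-segment is *s.
Position 5: Tolena has t, Movikic has d. Tolena preserves t here (none of its changes turn any other segment into t), so the proto-segment is *t.
This points to *rusatob. Verify forward in each daughter:
Tolena: *rusatob
  rusatob (rule 1 does not apply)
  rusatob → ruratob   [rhotacism]
  ruratob → roratob   [pre-rhotic lowering]
  giving Tolena roratob.
Movikic: start from *rusatob.
  rule 1 (intervocalic voicing): rusatob → rusadob
  rule 2 (vowel merger): rusadob → rusedob
  rule 3: no change — rusedob
  ⇒ Movikic rusedob
Only *rusatob yields all of Tolena roratob, Movikic rusedob.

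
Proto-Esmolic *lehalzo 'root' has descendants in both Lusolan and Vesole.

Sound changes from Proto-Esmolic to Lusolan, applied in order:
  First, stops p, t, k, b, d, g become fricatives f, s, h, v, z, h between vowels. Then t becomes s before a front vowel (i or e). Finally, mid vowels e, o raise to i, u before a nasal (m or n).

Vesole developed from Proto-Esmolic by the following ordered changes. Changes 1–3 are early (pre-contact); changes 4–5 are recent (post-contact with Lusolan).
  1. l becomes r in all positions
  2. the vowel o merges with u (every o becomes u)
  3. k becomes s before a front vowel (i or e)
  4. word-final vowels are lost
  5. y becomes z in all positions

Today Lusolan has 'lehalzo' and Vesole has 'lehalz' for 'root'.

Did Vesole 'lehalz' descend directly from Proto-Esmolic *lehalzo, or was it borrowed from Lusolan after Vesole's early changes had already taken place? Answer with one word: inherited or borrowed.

If inherited, *lehalzo would pass through all of Vesole's changes:
Vesole: start from *lehalzo.
  rule 1 (unconditioned shift): lehalzo → reharzo
  rule 2 (vowel merger): reharzo → reharzu
  rule 3: no change — reharzu
  rule 4 (apocope): reharzu → reharz
  rule 5: no change — reharz
  ⇒ Vesole reharz
If borrowed from Lusolan 'lehalzo' after the early changes, it would undergo only the recent ones:
  rule 4 (apocope): lehalzo → lehalz
  rule 5 (unconditioned shift): no change (lehalz)
  ⇒ as a loan: lehalz
Vesole 'lehalz' matches the loan outcome 'lehalz', not the inherited 'reharz' — it skipped the early Vesole changes, so it was borrowed from Lusolan.

borrowed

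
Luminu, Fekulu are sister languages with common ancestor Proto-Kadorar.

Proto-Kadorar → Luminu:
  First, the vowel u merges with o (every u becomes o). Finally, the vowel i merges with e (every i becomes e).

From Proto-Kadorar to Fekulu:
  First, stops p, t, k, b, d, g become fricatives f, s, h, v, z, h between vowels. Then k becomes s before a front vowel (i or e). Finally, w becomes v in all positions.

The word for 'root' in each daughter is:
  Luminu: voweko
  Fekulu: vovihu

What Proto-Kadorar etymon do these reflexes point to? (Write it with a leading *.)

Position 6: Luminu has o, Fekulu has u. Fekulu preserves u here (none of its changes turn any other segment into u), so the proto-segment is *u.
Position 3: Luminu has w, Fekulu has v. Luminu preserves w here (none of its changes turn any other segment into w), so the proto-segment is *w.
Position 4: Luminu has e, Fekulu has i. Fekulu preserves i here (none of its changes turn any other segment into i), so the proto-segment is *i.
This points to *vowiku. Verify forward in each daughter:
Luminu: *vowiku > vowiko > voweko  (by vowel merger, vowel merger)
Fekulu: *vowiku
  vowiku → vowihu   [intervocalic lenition]
  vowihu (rule 2 does not apply)
  vowihu → vovihu   [unconditioned shift]
  giving Fekulu vovihu.
*vowiku is the unique common source.

*vowiku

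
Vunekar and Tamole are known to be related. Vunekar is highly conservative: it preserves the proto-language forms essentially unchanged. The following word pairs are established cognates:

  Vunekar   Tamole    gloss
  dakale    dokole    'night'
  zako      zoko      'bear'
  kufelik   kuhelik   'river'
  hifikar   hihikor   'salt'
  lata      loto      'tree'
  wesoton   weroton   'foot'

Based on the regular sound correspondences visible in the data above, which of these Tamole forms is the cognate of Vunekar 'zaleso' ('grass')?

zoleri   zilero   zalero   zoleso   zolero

zolero

dakale ~ dokole, zako ~ zoko — Vunekar a corresponds to Tamole o after a consonant, before a consonant other than r, m, n, p, b, f, v.
wesoton ~ weroton — Vunekar s corresponds to Tamole r between vowels (before a back vowel).
Applying these to Vunekar 'zaleso':
  zaleso → zoleso   (a→o after a consonant, before a consonant other than r, m, n, p, b, f, v)
  zoleso → zolero   (s→r between vowels (before a back vowel))
So the Tamole cognate is 'zolero'.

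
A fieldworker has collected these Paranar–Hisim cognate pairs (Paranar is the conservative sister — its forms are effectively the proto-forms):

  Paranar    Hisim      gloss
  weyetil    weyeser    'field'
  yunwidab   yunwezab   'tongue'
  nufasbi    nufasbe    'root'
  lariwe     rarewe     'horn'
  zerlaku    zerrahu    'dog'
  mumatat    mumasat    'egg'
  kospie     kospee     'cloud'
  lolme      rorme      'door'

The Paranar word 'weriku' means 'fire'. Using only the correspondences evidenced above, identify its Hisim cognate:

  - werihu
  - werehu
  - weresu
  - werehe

weyetil ~ weyeser, yunwidab ~ yunwezab — Paranar i corresponds to Hisim e after a consonant, before a consonant other than r, m, n, p, b, f, v.
zerlaku ~ zerrahu — Paranar k corresponds to Hisim h between vowels (before a back vowel).
Applying these to Paranar 'weriku':
  weriku → wereku   (i→e after a consonant, before a consonant other than r, m, n, p, b, f, v)
  wereku → werehu   (k→h between vowels (before a back vowel))
So the Hisim cognate is 'werehu'.

werehu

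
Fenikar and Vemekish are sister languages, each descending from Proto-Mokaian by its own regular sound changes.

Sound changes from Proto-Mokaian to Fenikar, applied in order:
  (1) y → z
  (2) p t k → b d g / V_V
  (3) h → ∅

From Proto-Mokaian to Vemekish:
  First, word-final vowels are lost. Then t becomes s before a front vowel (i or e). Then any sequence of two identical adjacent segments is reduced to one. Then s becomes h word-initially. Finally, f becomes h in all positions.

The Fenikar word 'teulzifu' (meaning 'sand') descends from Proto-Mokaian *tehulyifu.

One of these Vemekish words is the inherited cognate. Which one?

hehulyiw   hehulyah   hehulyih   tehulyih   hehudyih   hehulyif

Vemekish: *tehulyifu
  tehulyifu → tehulyif   [apocope]
  tehulyif → sehulyif   [palatalisation]
  sehulyif (rule 3 does not apply)
  sehulyif → hehulyif   [debuccalisation]
  hehulyif → hehulyih   [unconditioned shift]
  giving Vemekish hehulyih.
The other candidates each miss or misapply at least one Vemekish change.

hehulyih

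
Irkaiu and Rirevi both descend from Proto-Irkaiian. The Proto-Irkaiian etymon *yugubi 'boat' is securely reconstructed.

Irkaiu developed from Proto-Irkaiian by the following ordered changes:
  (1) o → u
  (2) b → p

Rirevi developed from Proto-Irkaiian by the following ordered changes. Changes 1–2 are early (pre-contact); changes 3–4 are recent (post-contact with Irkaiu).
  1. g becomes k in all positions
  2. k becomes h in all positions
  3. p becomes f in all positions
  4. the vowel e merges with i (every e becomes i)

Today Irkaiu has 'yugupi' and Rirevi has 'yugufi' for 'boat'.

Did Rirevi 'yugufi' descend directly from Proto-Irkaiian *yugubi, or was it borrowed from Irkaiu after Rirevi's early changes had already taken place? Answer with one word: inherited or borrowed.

borrowed

If inherited, *yugubi would pass through all of Rirevi's changes:
Rirevi: start from *yugubi.
  rule 1 (unconditioned shift): yugubi → yukubi
  rule 2 (unconditioned shift): yukubi → yuhubi
  rule 3: no change — yuhubi
  rule 4: no change — yuhubi
  ⇒ Rirevi yuhubi
If borrowed from Irkaiu 'yugupi' after the early changes, it would undergo only the recent ones:
  rule 3 (unconditioned shift): yugupi → yugufi
  rule 4 (vowel merger): no change (yugufi)
  ⇒ as a loan: yugufi
Rirevi 'yugufi' matches the loan outcome 'yugufi', not the inherited 'yuhubi' — it skipped the early Rirevi changes, so it was borrowed from Irkaiu.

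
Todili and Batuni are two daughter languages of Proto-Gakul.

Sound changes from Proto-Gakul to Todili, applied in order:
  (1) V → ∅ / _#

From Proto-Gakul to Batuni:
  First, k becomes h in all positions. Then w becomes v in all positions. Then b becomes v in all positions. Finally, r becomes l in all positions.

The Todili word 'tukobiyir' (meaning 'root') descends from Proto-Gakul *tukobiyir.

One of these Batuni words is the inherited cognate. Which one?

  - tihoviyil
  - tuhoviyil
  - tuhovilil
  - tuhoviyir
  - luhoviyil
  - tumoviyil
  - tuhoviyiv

Batuni: *tukobiyir
  tukobiyir → tuhobiyir   [unconditioned shift]
  tuhobiyir (rule 2 does not apply)
  tuhobiyir → tuhoviyir   [unconditioned shift]
  tuhoviyir → tuhoviyil   [unconditioned shift]
  giving Batuni tuhoviyil.

tuhoviyil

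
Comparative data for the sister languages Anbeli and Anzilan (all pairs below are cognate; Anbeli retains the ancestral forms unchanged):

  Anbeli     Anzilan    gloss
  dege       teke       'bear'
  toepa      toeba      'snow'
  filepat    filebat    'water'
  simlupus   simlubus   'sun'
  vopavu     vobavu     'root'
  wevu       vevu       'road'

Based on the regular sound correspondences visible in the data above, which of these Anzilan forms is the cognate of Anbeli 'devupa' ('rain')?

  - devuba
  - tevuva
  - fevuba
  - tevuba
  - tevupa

tevuba

dege ~ teke — Anbeli d corresponds to Anzilan t word-initially before a front vowel.
toepa ~ toeba, filepat ~ filebat — Anbeli p corresponds to Anzilan b between vowels (before a back vowel).
Applying these to Anbeli 'devupa':
  devupa → tevupa   (d→t word-initially before a front vowel)
  tevupa → tevuba   (p→b between vowels (before a back vowel))
So the Anzilan cognate is 'tevuba'.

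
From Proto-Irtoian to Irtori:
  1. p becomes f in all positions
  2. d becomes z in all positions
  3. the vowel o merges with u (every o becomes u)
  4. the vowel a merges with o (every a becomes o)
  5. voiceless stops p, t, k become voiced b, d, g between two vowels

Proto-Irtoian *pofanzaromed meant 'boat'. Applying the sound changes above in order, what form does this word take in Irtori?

Irtori: *pofanzaromed > fofanzaromed > fofanzaromez > fufanzarumez > fufonzorumez  (by unconditioned shift, unconditioned shift, vowel merger, vowel merger)

fufonzorumez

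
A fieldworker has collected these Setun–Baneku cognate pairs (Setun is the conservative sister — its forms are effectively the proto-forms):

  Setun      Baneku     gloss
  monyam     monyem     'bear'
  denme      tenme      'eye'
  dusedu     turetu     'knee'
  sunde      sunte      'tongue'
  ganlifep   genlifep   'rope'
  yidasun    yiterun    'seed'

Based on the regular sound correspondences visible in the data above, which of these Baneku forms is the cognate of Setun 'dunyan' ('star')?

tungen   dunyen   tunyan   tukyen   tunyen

tunyen

dusedu ~ turetu — Setun d corresponds to Baneku t word-initially before a back vowel.
ganlifep ~ genlifep — Setun a corresponds to Baneku e after a consonant, before a nasal.
Applying these to Setun 'dunyan':
  dunyan → tunyan   (d→t word-initially before a back vowel)
  tunyan → tunyen   (a→e after a consonant, before a nasal)
So the Baneku cognate is 'tunyen'.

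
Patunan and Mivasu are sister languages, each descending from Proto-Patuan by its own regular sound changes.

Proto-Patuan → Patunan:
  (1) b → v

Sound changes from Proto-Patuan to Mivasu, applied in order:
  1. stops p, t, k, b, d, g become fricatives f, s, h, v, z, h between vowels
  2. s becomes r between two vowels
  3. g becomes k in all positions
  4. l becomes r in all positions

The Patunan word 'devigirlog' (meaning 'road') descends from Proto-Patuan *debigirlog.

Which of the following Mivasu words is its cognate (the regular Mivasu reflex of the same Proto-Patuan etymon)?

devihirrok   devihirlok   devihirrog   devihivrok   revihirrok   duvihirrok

devihirrok

Mivasu: *debigirlog
  debigirlog → devihirlog   [intervocalic lenition]
  devihirlog (rule 2 does not apply)
  devihirlog → devihirlok   [unconditioned shift]
  devihirlok → devihirrok   [unconditioned shift]
  giving Mivasu devihirrok.
The other candidates each miss or misapply at least one Mivasu change.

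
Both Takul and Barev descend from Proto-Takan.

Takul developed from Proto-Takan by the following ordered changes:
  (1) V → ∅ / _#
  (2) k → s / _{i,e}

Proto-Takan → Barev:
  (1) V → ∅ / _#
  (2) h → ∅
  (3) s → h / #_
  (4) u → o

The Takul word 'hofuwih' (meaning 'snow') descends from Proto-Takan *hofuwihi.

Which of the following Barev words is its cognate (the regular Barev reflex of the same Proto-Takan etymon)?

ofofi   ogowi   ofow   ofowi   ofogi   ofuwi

Barev: start from *hofuwihi.
  rule 1 (apocope): hofuwihi → hofuwih
  rule 2 (h-loss): hofuwih → ofuwi
  rule 3: no change — ofuwi
  rule 4 (vowel merger): ofuwi → ofowi
  ⇒ Barev ofowi
Among the options, 'ofowi' alone shows every Barev change applied in order.

ofowi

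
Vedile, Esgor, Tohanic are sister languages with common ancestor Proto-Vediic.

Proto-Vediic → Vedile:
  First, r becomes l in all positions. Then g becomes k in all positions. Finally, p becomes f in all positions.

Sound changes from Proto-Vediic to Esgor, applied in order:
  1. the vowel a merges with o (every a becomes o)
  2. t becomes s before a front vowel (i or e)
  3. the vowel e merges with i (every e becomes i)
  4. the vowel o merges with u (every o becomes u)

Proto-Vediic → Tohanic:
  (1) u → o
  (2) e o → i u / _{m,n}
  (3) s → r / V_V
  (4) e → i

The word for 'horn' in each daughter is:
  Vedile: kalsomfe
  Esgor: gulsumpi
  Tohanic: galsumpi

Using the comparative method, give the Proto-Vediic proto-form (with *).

Position 2: Vedile has a, Esgor has u, Tohanic has a. Vedile preserves a here (none of its changes turn any other segment into a), so the proto-segment is *a.
Position 7: Vedile has f, Esgor has p, Tohanic has p. Esgor preserves p here (none of its changes turn any other segment into p), so the proto-segment is *p.
Verify the candidate proto-form against each daughter:
Vedile: *galsompe
  galsompe (rule 1 does not apply)
  galsompe → kalsompe   [unconditioned shift]
  kalsompe → kalsomfe   [unconditioned shift]
  giving Vedile kalsomfe.
Esgor: *galsompe > golsompe > golsompi > gulsumpi  (by vowel merger, vowel merger, vowel merger)
Tohanic: *galsompe > galsumpe > galsumpi  (by pre-nasal raising, vowel merger)
Only *galsompe yields all of Vedile kalsomfe, Esgor gulsumpi, Tohanic galsumpi.

*galsompe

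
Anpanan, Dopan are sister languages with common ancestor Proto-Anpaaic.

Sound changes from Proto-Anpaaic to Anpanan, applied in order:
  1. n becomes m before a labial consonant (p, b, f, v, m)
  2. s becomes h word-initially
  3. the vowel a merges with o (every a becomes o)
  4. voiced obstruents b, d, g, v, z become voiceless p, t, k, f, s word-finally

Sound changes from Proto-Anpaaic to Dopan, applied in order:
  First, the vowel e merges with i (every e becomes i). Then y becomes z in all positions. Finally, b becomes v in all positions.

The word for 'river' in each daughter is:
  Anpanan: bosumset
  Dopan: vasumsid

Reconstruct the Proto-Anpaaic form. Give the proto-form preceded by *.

*basumsed

Position 7: Anpanan has e, Dopan has i. Anpanan preserves e here (none of its changes turn any other segment into e), so the proto-segment is *e.
Position 1: Anpanan has b, Dopan has v. Anpanan preserves b here (none of its changes turn any other segment into b), so the proto-segment is *b.
Position 2: Anpanan has o, Dopan has a. Dopan preserves a here (none of its changes turn any other segment into a), so the proto-segment is *a.
This points to *basumsed. Verify forward in each daughter:
Anpanan: *basumsed
  basumsed (rule 1 does not apply)
  basumsed (rule 2 does not apply)
  basumsed → bosumsed   [vowel merger]
  bosumsed → bosumset   [final devoicing]
  giving Anpanan bosumset.
Dopan: *basumsed
  basumsed → basumsid   [vowel merger]
  basumsid (rule 2 does not apply)
  basumsid → vasumsid   [unconditioned shift]
  giving Dopan vasumsid.
*basumsed is the unique common source.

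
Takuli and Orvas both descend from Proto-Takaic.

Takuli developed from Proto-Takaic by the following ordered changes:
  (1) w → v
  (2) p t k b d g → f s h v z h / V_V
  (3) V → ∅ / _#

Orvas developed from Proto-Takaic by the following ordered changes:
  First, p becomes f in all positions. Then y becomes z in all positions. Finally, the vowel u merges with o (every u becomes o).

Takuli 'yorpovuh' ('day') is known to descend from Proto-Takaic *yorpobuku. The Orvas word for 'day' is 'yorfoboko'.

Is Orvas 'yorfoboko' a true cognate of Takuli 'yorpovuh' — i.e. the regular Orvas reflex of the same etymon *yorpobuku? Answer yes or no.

no

Derive the expected Orvas reflex of *yorpobuku:
Orvas: *yorpobuku > yorfobuku > zorfobuku > zorfoboko  (by unconditioned shift, unconditioned shift, vowel merger)
The regular Orvas reflex would be 'zorfoboko', but the attested form is 'yorfoboko'. The correspondence is irregular, so they are not cognates (the Orvas form has a different source).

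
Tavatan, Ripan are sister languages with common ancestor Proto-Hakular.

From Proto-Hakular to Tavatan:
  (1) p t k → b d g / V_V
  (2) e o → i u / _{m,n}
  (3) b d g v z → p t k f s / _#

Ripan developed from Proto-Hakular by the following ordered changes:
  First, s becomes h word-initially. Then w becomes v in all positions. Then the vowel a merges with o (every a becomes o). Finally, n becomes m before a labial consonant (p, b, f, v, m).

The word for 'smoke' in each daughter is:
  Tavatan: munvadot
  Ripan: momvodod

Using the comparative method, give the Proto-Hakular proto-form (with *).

Position 5: Tavatan has a, Ripan has o. Tavatan preserves a here (none of its changes turn any other segment into a), so the proto-segment is *a.
Position 3: Tavatan has n, Ripan has m. Tavatan preserves n here (none of its changes turn any other segment into n), so the proto-segment is *n.
Position 2: Tavatan has u, Ripan has o. Taking the neighbouring segments as reconstructed: Tavatan u could go back to *o or *u; Ripan o could go back to *a or *o — the one source consistent with every daughter is *o.
This points to *monvadod. Verify forward in each daughter:
Tavatan: start from *monvadod.
  rule 1: no change — monvadod
  rule 2 (pre-nasal raising): monvadod → munvadod
  rule 3 (final devoicing): munvadod → munvadot
  ⇒ Tavatan munvadot
Ripan: *monvadod
  monvadod (rule 1 does not apply)
  monvadod (rule 2 does not apply)
  monvadod → monvodod   [vowel merger]
  monvodod → momvodod   [nasal place assimilation]
  giving Ripan momvodod.
No other proto-form is consistent with every reflex, so the reconstruction is *monvadod.

*monvadod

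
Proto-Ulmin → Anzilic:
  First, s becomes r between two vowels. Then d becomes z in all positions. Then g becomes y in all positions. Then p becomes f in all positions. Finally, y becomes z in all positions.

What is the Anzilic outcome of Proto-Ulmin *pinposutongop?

finforutonzof

Anzilic: *pinposutongop
  pinposutongop → pinporutongop   [rhotacism]
  pinporutongop (rule 2 does not apply)
  pinporutongop → pinporutonyop   [unconditioned shift]
  pinporutonyop → finforutonyof   [unconditioned shift]
  finforutonyof → finforutonzof   [unconditioned shift]
  giving Anzilic finforutonzof.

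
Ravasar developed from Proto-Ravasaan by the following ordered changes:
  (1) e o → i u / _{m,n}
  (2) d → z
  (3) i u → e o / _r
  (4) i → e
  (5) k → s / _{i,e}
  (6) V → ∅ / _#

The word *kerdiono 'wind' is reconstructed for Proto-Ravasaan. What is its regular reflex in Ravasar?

serzeun

Ravasar: *kerdiono
  kerdiono → kerdiuno   [pre-nasal raising]
  kerdiuno → kerziuno   [unconditioned shift]
  kerziuno (rule 3 does not apply)
  kerziuno → kerzeuno   [vowel merger]
  kerzeuno → serzeuno   [palatalisation]
  serzeuno → serzeun   [apocope]
  giving Ravasar serzeun.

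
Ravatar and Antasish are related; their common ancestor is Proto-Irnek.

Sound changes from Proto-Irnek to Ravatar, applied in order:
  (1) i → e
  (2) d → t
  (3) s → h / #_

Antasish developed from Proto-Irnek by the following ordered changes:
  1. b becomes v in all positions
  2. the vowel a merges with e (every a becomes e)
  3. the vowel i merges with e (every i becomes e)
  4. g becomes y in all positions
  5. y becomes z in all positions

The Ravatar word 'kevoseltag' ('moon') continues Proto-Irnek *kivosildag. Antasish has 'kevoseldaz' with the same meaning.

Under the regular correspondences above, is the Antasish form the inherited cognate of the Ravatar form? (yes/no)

no

Derive the expected Antasish reflex of *kivosildag:
Antasish: *kivosildag > kivosildeg > kevoseldeg > kevoseldey > kevoseldez  (by vowel merger, vowel merger, unconditioned shift, unconditioned shift)
The regular Antasish reflex would be 'kevoseldez', but the attested form is 'kevoseldaz'. The correspondence is irregular, so they are not cognates (the Antasish form has a different source).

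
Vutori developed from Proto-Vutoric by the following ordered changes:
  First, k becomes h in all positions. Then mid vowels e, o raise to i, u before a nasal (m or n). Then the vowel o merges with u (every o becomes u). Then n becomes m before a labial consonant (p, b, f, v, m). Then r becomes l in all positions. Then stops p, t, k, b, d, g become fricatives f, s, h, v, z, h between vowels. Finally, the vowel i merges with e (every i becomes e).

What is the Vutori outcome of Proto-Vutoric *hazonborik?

Vutori: start from *hazonborik.
  rule 1 (unconditioned shift): hazonborik → hazonborih
  rule 2 (pre-nasal raising): hazonborih → hazunborih
  rule 3 (vowel merger): hazunborih → hazunburih
  rule 4 (nasal place assimilation): hazunburih → hazumburih
  rule 5 (unconditioned shift): hazumburih → hazumbulih
  rule 6: no change — hazumbulih
  rule 7 (vowel merger): hazumbulih → hazumbuleh
  ⇒ Vutori hazumbuleh

hazumbuleh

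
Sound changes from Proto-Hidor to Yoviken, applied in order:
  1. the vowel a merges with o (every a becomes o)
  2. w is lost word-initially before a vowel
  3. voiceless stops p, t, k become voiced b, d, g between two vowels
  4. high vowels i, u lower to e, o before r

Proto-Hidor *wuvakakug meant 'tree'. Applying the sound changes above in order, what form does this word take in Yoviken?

uvogogug

Yoviken: *wuvakakug
  wuvakakug → wuvokokug   [vowel merger]
  wuvokokug → uvokokug   [glide loss]
  uvokokug → uvogogug   [intervocalic voicing]
  uvogogug (rule 4 does not apply)
  giving Yoviken uvogogug.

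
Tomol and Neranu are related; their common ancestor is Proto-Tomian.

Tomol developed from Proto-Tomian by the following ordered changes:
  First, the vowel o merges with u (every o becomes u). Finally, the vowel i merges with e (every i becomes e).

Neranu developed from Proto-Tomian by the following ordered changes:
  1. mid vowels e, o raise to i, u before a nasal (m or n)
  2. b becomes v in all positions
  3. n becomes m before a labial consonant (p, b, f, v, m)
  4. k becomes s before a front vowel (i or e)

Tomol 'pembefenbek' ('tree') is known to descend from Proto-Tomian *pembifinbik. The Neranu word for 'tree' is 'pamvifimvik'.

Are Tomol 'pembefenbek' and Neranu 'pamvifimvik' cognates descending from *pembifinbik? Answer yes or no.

no

Derive the expected Neranu reflex of *pembifinbik:
Neranu: *pembifinbik > pimbifinbik > pimvifinvik > pimvifimvik  (by pre-nasal raising, unconditioned shift, nasal place assimilation)
The regular Neranu reflex would be 'pimvifimvik', but the attested form is 'pamvifimvik'. The correspondence is irregular, so they are not cognates (the Neranu form has a different source).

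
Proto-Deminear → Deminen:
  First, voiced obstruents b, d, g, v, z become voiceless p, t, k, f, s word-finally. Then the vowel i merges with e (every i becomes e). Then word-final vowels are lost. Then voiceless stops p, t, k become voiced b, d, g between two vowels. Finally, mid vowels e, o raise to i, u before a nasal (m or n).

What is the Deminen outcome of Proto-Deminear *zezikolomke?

Deminen: start from *zezikolomke.
  rule 1: no change — zezikolomke
  rule 2 (vowel merger): zezikolomke → zezekolomke
  rule 3 (apocope): zezekolomke → zezekolomk
  rule 4 (intervocalic voicing): zezekolomk → zezegolomk
  rule 5 (pre-nasal raising): zezegolomk → zezegolumk
  ⇒ Deminen zezegolumk

zezegolumk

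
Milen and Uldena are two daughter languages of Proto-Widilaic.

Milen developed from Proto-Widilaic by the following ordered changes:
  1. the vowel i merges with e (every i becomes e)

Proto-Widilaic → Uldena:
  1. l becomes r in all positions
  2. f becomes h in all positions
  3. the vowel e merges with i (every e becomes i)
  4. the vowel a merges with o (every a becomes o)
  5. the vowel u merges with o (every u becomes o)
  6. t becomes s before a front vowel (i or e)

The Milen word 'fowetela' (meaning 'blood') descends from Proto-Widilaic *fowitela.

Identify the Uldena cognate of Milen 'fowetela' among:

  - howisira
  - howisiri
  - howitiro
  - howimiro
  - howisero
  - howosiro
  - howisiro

Uldena: *fowitela > fowitera > howitera > howitira > howitiro > howisiro  (by unconditioned shift, unconditioned shift, vowel merger, vowel merger, palatalisation)
The other candidates each miss or misapply at least one Uldena change.

howisiro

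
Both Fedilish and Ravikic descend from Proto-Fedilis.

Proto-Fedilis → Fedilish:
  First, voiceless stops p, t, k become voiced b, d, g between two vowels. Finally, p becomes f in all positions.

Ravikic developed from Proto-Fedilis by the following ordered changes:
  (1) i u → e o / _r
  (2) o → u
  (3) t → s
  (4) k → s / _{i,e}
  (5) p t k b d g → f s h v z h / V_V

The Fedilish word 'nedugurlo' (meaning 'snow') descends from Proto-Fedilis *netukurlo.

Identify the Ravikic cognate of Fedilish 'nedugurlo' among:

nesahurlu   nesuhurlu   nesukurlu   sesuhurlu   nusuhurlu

Ravikic: *netukurlo > netukorlo > netukurlu > nesukurlu > nesuhurlu  (by pre-rhotic lowering, vowel merger, unconditioned shift, intervocalic lenition)
The other candidates each miss or misapply at least one Ravikic change.

nesuhurlu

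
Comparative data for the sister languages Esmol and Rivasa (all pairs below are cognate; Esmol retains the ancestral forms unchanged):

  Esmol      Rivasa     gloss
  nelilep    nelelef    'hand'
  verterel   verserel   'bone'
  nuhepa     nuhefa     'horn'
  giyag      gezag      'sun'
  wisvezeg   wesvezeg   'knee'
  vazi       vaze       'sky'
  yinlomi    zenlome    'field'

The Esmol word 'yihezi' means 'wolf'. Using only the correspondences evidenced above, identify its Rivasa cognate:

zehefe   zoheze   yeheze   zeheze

yinlomi ~ zenlome — Esmol y corresponds to Rivasa z word-initially before a front vowel.
nelilep ~ nelelef, giyag ~ gezag — Esmol i corresponds to Rivasa e after a consonant, before a consonant other than r, m, n, p, b, f, v.
vazi ~ vaze, yinlomi ~ zenlome — Esmol i corresponds to Rivasa e word-finally.
Applying these to Esmol 'yihezi':
  yihezi → zihezi   (y→z word-initially before a front vowel)
  zihezi → zehezi   (i→e after a consonant, before a consonant other than r, m, n, p, b, f, v)
  zehezi → zeheze   (i→e word-finally)
So the Rivasa cognate is 'zeheze'.

zeheze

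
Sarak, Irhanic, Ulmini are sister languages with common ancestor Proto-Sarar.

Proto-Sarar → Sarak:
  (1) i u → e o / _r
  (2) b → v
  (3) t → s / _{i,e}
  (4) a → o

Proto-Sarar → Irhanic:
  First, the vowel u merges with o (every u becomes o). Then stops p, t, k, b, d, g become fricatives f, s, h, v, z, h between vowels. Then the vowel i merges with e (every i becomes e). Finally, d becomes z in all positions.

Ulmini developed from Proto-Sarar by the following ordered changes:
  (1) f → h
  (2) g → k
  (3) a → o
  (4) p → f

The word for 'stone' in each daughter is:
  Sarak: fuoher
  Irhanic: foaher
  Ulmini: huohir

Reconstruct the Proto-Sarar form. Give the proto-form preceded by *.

Position 2: Sarak has u, Irhanic has o, Ulmini has u. Sarak preserves u here (none of its changes turn any other segment into u), so the proto-segment is *u.
Position 5: Sarak has e, Irhanic has e, Ulmini has i. Ulmini preserves i here (none of its changes turn any other segment into i), so the proto-segment is *i.
Position 3: Sarak has o, Irhanic has a, Ulmini has o. Irhanic preserves a here (none of its changes turn any other segment into a), so the proto-segment is *a.
Verify the candidate proto-form against each daughter:
Sarak: *fuahir > fuaher > fuoher  (by pre-rhotic lowering, vowel merger)
Irhanic: *fuahir
  fuahir → foahir   [vowel merger]
  foahir (rule 2 does not apply)
  foahir → foaher   [vowel merger]
  foaher (rule 4 does not apply)
  giving Irhanic foaher.
Ulmini: start from *fuahir.
  rule 1 (unconditioned shift): fuahir → huahir
  rule 2: no change — huahir
  rule 3 (vowel merger): huahir → huohir
  rule 4: no change — huohir
  ⇒ Ulmini huohir
No other proto-form is consistent with every reflex, so the reconstruction is *fuahir.

*fuahir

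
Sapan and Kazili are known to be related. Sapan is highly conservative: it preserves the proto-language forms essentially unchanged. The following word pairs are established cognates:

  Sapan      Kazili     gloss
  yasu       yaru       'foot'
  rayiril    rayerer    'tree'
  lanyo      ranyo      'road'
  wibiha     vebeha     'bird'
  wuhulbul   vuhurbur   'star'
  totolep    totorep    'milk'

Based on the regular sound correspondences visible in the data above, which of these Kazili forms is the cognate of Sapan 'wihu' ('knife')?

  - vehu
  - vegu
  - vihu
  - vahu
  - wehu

wibiha ~ vebeha — Sapan w corresponds to Kazili v word-initially before a front vowel.
rayiril ~ rayerer, wibiha ~ vebeha — Sapan i corresponds to Kazili e after a consonant, before a consonant other than r, m, n, p, b, f, v.
Applying these to Sapan 'wihu':
  wihu → vihu   (w→v word-initially before a front vowel)
  vihu → vehu   (i→e after a consonant, before a consonant other than r, m, n, p, b, f, v)
So the Kazili cognate is 'vehu'.

vehu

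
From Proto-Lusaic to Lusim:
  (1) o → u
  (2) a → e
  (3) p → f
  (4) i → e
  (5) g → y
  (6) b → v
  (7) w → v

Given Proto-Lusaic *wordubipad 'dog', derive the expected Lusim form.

vurduvefed

Lusim: start from *wordubipad.
  rule 1 (vowel merger): wordubipad → wurdubipad
  rule 2 (vowel merger): wurdubipad → wurdubiped
  rule 3 (unconditioned shift): wurdubiped → wurdubifed
  rule 4 (vowel merger): wurdubifed → wurdubefed
  rule 5: no change — wurdubefed
  rule 6 (unconditioned shift): wurdubefed → wurduvefed
  rule 7 (unconditioned shift): wurduvefed → vurduvefed
  ⇒ Lusim vurduvefed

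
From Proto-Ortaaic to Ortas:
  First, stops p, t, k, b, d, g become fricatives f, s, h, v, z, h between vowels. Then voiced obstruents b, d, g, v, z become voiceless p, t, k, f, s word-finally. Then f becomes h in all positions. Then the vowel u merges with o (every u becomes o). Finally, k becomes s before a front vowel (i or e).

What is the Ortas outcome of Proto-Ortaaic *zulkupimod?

Ortas: *zulkupimod
  zulkupimod → zulkufimod   [intervocalic lenition]
  zulkufimod → zulkufimot   [final devoicing]
  zulkufimot → zulkuhimot   [unconditioned shift]
  zulkuhimot → zolkohimot   [vowel merger]
  zolkohimot (rule 5 does not apply)
  giving Ortas zolkohimot.

zolkohimot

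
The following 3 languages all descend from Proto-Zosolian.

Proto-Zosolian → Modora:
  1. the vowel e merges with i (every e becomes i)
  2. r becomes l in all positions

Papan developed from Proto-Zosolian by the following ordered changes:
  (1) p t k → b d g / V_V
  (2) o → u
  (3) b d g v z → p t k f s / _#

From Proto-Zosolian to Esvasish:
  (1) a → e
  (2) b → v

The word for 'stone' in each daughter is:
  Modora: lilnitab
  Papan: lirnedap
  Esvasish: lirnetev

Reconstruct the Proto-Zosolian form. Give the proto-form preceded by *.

*lirnetab

Position 3: Modora has l, Papan has r, Esvasish has r. Papan preserves r here (none of its changes turn any other segment into r), so the proto-segment is *r.
Position 5: Modora has i, Papan has e, Esvasish has e. Papan preserves e here (none of its changes turn any other segment into e), so the proto-segment is *e.
Verify the candidate proto-form against each daughter:
Modora: start from *lirnetab.
  rule 1 (vowel merger): lirnetab → lirnitab
  rule 2 (unconditioned shift): lirnitab → lilnitab
  ⇒ Modora lilnitab
Papan: *lirnetab
  lirnetab → lirnedab   [intervocalic voicing]
  lirnedab (rule 2 does not apply)
  lirnedab → lirnedap   [final devoicing]
  giving Papan lirnedap.
Esvasish: start from *lirnetab.
  rule 1 (vowel merger): lirnetab → lirneteb
  rule 2 (unconditioned shift): lirneteb → lirnetev
  ⇒ Esvasish lirnetev
No other proto-form is consistent with every reflex, so the reconstruction is *lirnetab.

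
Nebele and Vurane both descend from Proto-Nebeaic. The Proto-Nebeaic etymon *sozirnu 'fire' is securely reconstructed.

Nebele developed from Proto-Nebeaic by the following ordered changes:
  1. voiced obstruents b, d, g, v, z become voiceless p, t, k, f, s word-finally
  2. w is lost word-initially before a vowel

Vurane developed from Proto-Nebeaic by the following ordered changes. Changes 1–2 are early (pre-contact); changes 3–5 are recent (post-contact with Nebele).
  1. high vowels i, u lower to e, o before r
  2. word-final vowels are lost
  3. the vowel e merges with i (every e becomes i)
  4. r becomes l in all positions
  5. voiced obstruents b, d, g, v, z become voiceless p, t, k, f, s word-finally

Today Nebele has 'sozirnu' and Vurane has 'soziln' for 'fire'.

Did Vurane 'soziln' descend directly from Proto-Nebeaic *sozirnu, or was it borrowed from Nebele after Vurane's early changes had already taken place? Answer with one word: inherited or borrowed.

inherited

If inherited, *sozirnu would pass through all of Vurane's changes:
Vurane: start from *sozirnu.
  rule 1 (pre-rhotic lowering): sozirnu → sozernu
  rule 2 (apocope): sozernu → sozern
  rule 3 (vowel merger): sozern → sozirn
  rule 4 (unconditioned shift): sozirn → soziln
  rule 5: no change — soziln
  ⇒ Vurane soziln
If borrowed from Nebele 'sozirnu' after the early changes, it would undergo only the recent ones:
  rule 3 (vowel merger): no change (sozirnu)
  rule 4 (unconditioned shift): sozirnu → sozilnu
  rule 5 (final devoicing): no change (sozilnu)
  ⇒ as a loan: sozilnu
Vurane 'soziln' matches the inherited outcome exactly, so it is an inherited cognate, not a loan.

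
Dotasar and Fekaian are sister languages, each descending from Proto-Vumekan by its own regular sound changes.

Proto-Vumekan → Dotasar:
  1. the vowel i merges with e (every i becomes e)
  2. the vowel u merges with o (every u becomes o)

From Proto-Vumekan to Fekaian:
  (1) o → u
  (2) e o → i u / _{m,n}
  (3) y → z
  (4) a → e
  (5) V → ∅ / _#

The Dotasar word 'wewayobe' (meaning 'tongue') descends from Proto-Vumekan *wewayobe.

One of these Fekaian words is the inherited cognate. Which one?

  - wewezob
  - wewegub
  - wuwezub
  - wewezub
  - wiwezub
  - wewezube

wewezub

Fekaian: *wewayobe
  wewayobe → wewayube   [vowel merger]
  wewayube (rule 2 does not apply)
  wewayube → wewazube   [unconditioned shift]
  wewazube → wewezube   [vowel merger]
  wewezube → wewezub   [apocope]
  giving Fekaian wewezub.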